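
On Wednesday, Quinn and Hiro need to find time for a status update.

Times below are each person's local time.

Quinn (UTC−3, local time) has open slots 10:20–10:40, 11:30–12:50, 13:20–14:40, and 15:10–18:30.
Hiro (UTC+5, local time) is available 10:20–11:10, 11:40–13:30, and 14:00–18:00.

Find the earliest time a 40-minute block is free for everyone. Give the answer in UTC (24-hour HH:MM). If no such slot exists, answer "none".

Quinn → UTC: 13:20–13:40, 14:30–15:50, 16:20–17:40, 18:10–21:30.
Hiro → UTC: 05:20–06:10, 06:40–08:30, 09:00–13:00.
Quinn ∩ Hiro: (none).
Windows ≥ 40 min: (none).

none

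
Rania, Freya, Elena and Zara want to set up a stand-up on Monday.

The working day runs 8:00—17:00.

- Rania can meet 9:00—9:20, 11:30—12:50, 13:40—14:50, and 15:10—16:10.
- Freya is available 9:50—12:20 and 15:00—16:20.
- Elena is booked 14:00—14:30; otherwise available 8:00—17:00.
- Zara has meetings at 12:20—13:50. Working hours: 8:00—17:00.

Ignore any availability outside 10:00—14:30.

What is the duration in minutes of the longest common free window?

Elena free within 08:00–17:00: 08:00–14:00, 14:30–17:00.
Zara free within 08:00–17:00: 08:00–12:20, 13:50–17:00.
Rania ∩ Freya: 11:30–12:20, 15:10–16:10.
Rania ∩ Freya ∩ Elena: 11:30–12:20, 15:10–16:10.
Rania ∩ Freya ∩ Elena ∩ Zara: 11:30–12:20, 15:10–16:10.
Restricted to 10:00–14:30: 11:30–12:20.
Single common window of 50 minutes.

50 minutes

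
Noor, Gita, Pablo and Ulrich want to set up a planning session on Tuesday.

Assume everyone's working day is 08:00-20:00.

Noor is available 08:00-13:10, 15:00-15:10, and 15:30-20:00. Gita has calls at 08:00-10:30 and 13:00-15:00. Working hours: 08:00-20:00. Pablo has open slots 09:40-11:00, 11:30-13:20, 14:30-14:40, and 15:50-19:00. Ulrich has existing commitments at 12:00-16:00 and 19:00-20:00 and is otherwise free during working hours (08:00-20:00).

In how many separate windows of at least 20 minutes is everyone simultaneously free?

Gita free within 08:00–20:00: 10:30–13:00, 15:00–20:00.
Ulrich free within 08:00–20:00: 08:00–12:00, 16:00–19:00.
Noor ∩ Gita: 10:30–13:00, 15:00–15:10, 15:30–20:00.
Noor ∩ Gita ∩ Pablo: 10:30–11:00, 11:30–13:00, 15:50–19:00.
Noor ∩ Gita ∩ Pablo ∩ Ulrich: 10:30–11:00, 11:30–12:00, 16:00–19:00.
Windows ≥ 20 min: 10:30–11:00, 11:30–12:00, 16:00–19:00.
That's 3 windows.

3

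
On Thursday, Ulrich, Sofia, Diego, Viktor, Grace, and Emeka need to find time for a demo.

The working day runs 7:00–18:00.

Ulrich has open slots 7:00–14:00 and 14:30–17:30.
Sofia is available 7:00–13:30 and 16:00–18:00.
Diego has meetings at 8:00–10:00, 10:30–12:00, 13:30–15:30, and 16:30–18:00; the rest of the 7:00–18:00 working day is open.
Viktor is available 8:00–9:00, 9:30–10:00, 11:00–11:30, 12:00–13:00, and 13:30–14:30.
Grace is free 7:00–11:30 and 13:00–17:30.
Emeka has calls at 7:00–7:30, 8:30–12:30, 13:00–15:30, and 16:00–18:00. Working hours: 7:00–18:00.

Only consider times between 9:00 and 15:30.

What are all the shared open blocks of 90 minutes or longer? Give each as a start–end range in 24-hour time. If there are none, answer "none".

Diego free within 07:00–18:00: 07:00–08:00, 10:00–10:30, 12:00–13:30, 15:30–16:30.
Emeka free within 07:00–18:00: 07:30–08:30, 12:30–13:00, 15:30–16:00.
Ulrich ∩ Sofia: 07:00–13:30, 16:00–17:30.
Ulrich ∩ Sofia ∩ Diego: 07:00–08:00, 10:00–10:30, 12:00–13:30, 16:00–16:30.
Ulrich ∩ Sofia ∩ Diego ∩ Viktor: 12:00–13:00.
Ulrich ∩ Sofia ∩ Diego ∩ Viktor ∩ Grace: (none).
Ulrich ∩ Sofia ∩ Diego ∩ Viktor ∩ Grace ∩ Emeka: (none).
Restricted to 09:00–15:30: (none).
Windows ≥ 90 min: (none).

none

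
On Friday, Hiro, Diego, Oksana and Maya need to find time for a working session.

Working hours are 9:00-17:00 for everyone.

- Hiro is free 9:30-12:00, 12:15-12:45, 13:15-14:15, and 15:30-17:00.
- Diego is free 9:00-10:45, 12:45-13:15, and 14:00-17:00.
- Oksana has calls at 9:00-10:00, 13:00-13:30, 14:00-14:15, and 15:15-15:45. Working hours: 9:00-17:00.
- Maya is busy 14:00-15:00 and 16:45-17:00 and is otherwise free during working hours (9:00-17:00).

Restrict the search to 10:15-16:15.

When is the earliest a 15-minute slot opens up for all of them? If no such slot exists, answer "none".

Oksana free within 09:00–17:00: 10:00–13:00, 13:30–14:00, 14:15–15:15, 15:45–17:00.
Maya free within 09:00–17:00: 09:00–14:00, 15:00–16:45.
Hiro ∩ Diego: 09:30–10:45, 14:00–14:15, 15:30–17:00.
Hiro ∩ Diego ∩ Oksana: 10:00–10:45, 15:45–17:00.
Hiro ∩ Diego ∩ Oksana ∩ Maya: 10:00–10:45, 15:45–16:45.
Restricted to 10:15–16:15: 10:15–10:45, 15:45–16:15.
Windows ≥ 15 min: 10:15–10:45, 15:45–16:15.
Earliest such window starts at 10:15.

10:15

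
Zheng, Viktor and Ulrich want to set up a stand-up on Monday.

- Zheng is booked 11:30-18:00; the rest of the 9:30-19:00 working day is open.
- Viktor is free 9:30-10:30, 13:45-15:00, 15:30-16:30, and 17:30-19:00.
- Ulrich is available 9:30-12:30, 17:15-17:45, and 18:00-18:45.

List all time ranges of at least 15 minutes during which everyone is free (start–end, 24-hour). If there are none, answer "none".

09:30–10:30, 18:00–18:45

Zheng free within 09:30–19:00: 09:30–11:30, 18:00–19:00.
Zheng ∩ Viktor: 09:30–10:30, 18:00–19:00.
Zheng ∩ Viktor ∩ Ulrich: 09:30–10:30, 18:00–18:45.
Windows ≥ 15 min: 09:30–10:30, 18:00–18:45.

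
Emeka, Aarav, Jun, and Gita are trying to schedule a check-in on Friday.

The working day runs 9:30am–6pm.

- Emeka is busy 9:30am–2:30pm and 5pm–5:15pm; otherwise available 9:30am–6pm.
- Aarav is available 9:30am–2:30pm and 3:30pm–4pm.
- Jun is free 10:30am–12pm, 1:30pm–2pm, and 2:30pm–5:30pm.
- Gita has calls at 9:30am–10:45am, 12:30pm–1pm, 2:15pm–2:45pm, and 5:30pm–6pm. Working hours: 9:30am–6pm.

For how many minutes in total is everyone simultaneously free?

Emeka free within 09:30–18:00: 14:30–17:00, 17:15–18:00.
Gita free within 09:30–18:00: 10:45–12:30, 13:00–14:15, 14:45–17:30.
Emeka ∩ Aarav: 15:30–16:00.
Emeka ∩ Aarav ∩ Jun: 15:30–16:00.
Emeka ∩ Aarav ∩ Jun ∩ Gita: 15:30–16:00.
Total common minutes: 30.

30 minutes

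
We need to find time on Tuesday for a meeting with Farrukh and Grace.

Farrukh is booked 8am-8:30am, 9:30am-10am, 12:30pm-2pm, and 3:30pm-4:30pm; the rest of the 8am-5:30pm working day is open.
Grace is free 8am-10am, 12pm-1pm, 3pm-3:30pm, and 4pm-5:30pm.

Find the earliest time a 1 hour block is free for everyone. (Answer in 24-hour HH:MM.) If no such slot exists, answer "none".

08:30

Farrukh free within 08:00–17:30: 08:30–09:30, 10:00–12:30, 14:00–15:30, 16:30–17:30.
Farrukh ∩ Grace: 08:30–09:30, 12:00–12:30, 15:00–15:30, 16:30–17:30.
Windows ≥ 60 min: 08:30–09:30, 16:30–17:30.
Earliest such window starts at 08:30.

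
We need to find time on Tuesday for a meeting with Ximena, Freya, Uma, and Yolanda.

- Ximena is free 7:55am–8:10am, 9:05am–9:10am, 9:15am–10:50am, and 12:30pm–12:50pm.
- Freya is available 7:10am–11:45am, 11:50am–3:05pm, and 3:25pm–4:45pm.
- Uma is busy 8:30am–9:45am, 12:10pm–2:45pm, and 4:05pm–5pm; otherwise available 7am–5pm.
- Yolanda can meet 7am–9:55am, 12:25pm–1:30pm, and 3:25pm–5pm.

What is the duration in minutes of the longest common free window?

15 minutes

Uma free within 07:00–17:00: 07:00–08:30, 09:45–12:10, 14:45–16:05.
Ximena ∩ Freya: 07:55–08:10, 09:05–09:10, 09:15–10:50, 12:30–12:50.
Ximena ∩ Freya ∩ Uma: 07:55–08:10, 09:45–10:50.
Ximena ∩ Freya ∩ Uma ∩ Yolanda: 07:55–08:10, 09:45–09:55.
Common window lengths: 15, 10 min; longest is 15.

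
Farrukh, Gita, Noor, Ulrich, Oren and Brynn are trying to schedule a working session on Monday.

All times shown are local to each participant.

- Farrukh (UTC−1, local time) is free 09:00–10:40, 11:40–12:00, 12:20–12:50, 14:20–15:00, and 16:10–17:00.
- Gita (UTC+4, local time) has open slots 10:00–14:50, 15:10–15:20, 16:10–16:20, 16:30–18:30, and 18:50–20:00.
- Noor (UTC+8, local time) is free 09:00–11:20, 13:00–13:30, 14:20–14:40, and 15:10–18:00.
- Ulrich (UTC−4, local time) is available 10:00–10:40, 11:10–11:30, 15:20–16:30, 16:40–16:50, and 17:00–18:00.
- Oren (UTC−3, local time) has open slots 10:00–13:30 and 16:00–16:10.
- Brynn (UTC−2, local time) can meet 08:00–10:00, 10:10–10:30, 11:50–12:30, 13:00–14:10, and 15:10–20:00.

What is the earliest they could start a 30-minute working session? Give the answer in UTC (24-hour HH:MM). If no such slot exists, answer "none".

none

Farrukh → UTC: 10:00–11:40, 12:40–13:00, 13:20–13:50, 15:20–16:00, 17:10–18:00.
Gita → UTC: 06:00–10:50, 11:10–11:20, 12:10–12:20, 12:30–14:30, 14:50–16:00.
Noor → UTC: 01:00–03:20, 05:00–05:30, 06:20–06:40, 07:10–10:00.
Ulrich → UTC: 14:00–14:40, 15:10–15:30, 19:20–20:30, 20:40–20:50, 21:00–22:00.
Oren → UTC: 13:00–16:30, 19:00–19:10.
Brynn → UTC: 10:00–12:00, 12:10–12:30, 13:50–14:30, 15:00–16:10, 17:10–22:00.
Farrukh ∩ Gita: 10:00–10:50, 11:10–11:20, 12:40–13:00, 13:20–13:50, 15:20–16:00.
Farrukh ∩ Gita ∩ Noor: (none).
Farrukh ∩ Gita ∩ Noor ∩ Ulrich: (none).
Farrukh ∩ Gita ∩ Noor ∩ Ulrich ∩ Oren: (none).
Farrukh ∩ Gita ∩ Noor ∩ Ulrich ∩ Oren ∩ Brynn: (none).
Windows ≥ 30 min: (none).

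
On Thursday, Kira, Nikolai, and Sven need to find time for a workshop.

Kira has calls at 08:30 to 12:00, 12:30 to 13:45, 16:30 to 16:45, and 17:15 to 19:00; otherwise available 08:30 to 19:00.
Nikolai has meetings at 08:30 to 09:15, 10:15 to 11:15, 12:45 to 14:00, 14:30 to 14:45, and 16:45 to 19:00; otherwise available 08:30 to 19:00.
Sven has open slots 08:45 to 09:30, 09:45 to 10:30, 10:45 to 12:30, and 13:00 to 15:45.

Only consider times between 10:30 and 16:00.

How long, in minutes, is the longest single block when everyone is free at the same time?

Kira free within 08:30–19:00: 12:00–12:30, 13:45–16:30, 16:45–17:15.
Nikolai free within 08:30–19:00: 09:15–10:15, 11:15–12:45, 14:00–14:30, 14:45–16:45.
Kira ∩ Nikolai: 12:00–12:30, 14:00–14:30, 14:45–16:30.
Kira ∩ Nikolai ∩ Sven: 12:00–12:30, 14:00–14:30, 14:45–15:45.
Restricted to 10:30–16:00: 12:00–12:30, 14:00–14:30, 14:45–15:45.
Common window lengths: 30, 30, 60 min; longest is 60.

60 minutes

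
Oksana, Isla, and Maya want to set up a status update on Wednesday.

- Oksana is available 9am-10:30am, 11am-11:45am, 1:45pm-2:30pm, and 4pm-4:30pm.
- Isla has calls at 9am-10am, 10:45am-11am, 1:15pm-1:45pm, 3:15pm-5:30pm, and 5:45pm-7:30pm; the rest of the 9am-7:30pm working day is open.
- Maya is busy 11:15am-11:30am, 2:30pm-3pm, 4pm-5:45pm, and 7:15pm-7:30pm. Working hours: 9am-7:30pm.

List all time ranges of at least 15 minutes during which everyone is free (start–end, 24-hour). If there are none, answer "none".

10:00–10:30, 11:00–11:15, 11:30–11:45, 13:45–14:30

Isla free within 09:00–19:30: 10:00–10:45, 11:00–13:15, 13:45–15:15, 17:30–17:45.
Maya free within 09:00–19:30: 09:00–11:15, 11:30–14:30, 15:00–16:00, 17:45–19:15.
Oksana ∩ Isla: 10:00–10:30, 11:00–11:45, 13:45–14:30.
Oksana ∩ Isla ∩ Maya: 10:00–10:30, 11:00–11:15, 11:30–11:45, 13:45–14:30.
Windows ≥ 15 min: 10:00–10:30, 11:00–11:15, 11:30–11:45, 13:45–14:30.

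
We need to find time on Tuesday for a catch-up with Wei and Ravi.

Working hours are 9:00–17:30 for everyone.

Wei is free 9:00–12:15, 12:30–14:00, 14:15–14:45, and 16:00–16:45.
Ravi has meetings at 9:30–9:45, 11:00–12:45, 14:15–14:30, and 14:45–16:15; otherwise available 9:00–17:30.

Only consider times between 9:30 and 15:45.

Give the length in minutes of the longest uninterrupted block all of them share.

Ravi free within 09:00–17:30: 09:00–09:30, 09:45–11:00, 12:45–14:15, 14:30–14:45, 16:15–17:30.
Wei ∩ Ravi: 09:00–09:30, 09:45–11:00, 12:45–14:00, 14:30–14:45, 16:15–16:45.
Restricted to 09:30–15:45: 09:45–11:00, 12:45–14:00, 14:30–14:45.
Common window lengths: 75, 75, 15 min; longest is 75.

75 minutes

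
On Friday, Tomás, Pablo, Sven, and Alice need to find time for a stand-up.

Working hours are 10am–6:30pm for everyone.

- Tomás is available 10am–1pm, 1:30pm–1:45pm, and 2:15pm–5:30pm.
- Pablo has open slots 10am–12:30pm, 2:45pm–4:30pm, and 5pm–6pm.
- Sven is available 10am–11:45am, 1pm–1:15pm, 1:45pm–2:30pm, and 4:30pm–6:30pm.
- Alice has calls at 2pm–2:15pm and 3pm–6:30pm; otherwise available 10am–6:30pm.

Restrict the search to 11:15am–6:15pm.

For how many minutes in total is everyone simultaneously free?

Alice free within 10:00–18:30: 10:00–14:00, 14:15–15:00.
Tomás ∩ Pablo: 10:00–12:30, 14:45–16:30, 17:00–17:30.
Tomás ∩ Pablo ∩ Sven: 10:00–11:45, 17:00–17:30.
Tomás ∩ Pablo ∩ Sven ∩ Alice: 10:00–11:45.
Restricted to 11:15–18:15: 11:15–11:45.
Total common minutes: 30.

30 minutes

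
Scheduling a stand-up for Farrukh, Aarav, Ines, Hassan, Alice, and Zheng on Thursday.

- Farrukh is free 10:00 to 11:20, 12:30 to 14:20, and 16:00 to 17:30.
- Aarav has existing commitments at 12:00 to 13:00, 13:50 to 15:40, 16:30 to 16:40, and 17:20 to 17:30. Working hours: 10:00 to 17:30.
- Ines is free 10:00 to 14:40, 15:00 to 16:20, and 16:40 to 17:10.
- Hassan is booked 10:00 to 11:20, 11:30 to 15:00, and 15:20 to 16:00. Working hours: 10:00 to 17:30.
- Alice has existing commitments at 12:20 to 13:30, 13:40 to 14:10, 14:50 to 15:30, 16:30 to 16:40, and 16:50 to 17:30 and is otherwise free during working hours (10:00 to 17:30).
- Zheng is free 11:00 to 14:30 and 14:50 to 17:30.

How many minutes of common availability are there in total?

30 minutes

Aarav free within 10:00–17:30: 10:00–12:00, 13:00–13:50, 15:40–16:30, 16:40–17:20.
Hassan free within 10:00–17:30: 11:20–11:30, 15:00–15:20, 16:00–17:30.
Alice free within 10:00–17:30: 10:00–12:20, 13:30–13:40, 14:10–14:50, 15:30–16:30, 16:40–16:50.
Farrukh ∩ Aarav: 10:00–11:20, 13:00–13:50, 16:00–16:30, 16:40–17:20.
Farrukh ∩ Aarav ∩ Ines: 10:00–11:20, 13:00–13:50, 16:00–16:20, 16:40–17:10.
Farrukh ∩ Aarav ∩ Ines ∩ Hassan: 16:00–16:20, 16:40–17:10.
Farrukh ∩ Aarav ∩ Ines ∩ Hassan ∩ Alice: 16:00–16:20, 16:40–16:50.
Farrukh ∩ Aarav ∩ Ines ∩ Hassan ∩ Alice ∩ Zheng: 16:00–16:20, 16:40–16:50.
Total common minutes: 20 + 10 = 30.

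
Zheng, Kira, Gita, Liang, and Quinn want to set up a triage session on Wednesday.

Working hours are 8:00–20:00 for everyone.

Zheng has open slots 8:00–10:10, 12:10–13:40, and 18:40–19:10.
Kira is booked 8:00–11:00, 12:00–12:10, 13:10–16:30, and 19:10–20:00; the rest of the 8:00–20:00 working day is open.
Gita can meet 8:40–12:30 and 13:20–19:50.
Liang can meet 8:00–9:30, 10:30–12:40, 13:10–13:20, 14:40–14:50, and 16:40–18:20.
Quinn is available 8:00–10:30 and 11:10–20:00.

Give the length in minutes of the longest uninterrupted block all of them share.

20 minutes

Kira free within 08:00–20:00: 11:00–12:00, 12:10–13:10, 16:30–19:10.
Zheng ∩ Kira: 12:10–13:10, 18:40–19:10.
Zheng ∩ Kira ∩ Gita: 12:10–12:30, 18:40–19:10.
Zheng ∩ Kira ∩ Gita ∩ Liang: 12:10–12:30.
Zheng ∩ Kira ∩ Gita ∩ Liang ∩ Quinn: 12:10–12:30.
Single common window of 20 minutes.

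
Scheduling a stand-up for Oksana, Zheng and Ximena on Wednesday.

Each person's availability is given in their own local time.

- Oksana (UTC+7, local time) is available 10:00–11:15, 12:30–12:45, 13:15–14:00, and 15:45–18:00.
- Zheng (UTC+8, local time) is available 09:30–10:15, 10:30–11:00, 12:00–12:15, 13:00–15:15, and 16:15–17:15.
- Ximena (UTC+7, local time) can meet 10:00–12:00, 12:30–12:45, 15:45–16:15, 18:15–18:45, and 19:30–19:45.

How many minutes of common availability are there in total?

Oksana → UTC: 03:00–04:15, 05:30–05:45, 06:15–07:00, 08:45–11:00.
Zheng → UTC: 01:30–02:15, 02:30–03:00, 04:00–04:15, 05:00–07:15, 08:15–09:15.
Ximena → UTC: 03:00–05:00, 05:30–05:45, 08:45–09:15, 11:15–11:45, 12:30–12:45.
Oksana ∩ Zheng: 04:00–04:15, 05:30–05:45, 06:15–07:00, 08:45–09:15.
Oksana ∩ Zheng ∩ Ximena: 04:00–04:15, 05:30–05:45, 08:45–09:15.
Total common minutes: 15 + 15 + 30 = 60.

60 minutes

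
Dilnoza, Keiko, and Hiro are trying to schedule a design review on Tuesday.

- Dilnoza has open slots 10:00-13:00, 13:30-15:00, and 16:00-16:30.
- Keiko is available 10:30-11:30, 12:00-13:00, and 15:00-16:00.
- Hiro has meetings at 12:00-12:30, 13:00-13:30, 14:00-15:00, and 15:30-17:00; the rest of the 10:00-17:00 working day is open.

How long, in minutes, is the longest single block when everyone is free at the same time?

60 minutes

Hiro free within 10:00–17:00: 10:00–12:00, 12:30–13:00, 13:30–14:00, 15:00–15:30.
Dilnoza ∩ Keiko: 10:30–11:30, 12:00–13:00.
Dilnoza ∩ Keiko ∩ Hiro: 10:30–11:30, 12:30–13:00.
Common window lengths: 60, 30 min; longest is 60.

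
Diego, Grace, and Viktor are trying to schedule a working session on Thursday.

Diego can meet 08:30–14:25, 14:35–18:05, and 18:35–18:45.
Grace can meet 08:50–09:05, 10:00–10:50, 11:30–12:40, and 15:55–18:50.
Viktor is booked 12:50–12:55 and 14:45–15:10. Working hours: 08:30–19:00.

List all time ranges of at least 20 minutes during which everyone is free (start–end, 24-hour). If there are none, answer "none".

Viktor free within 08:30–19:00: 08:30–12:50, 12:55–14:45, 15:10–19:00.
Diego ∩ Grace: 08:50–09:05, 10:00–10:50, 11:30–12:40, 15:55–18:05, 18:35–18:45.
Diego ∩ Grace ∩ Viktor: 08:50–09:05, 10:00–10:50, 11:30–12:40, 15:55–18:05, 18:35–18:45.
Windows ≥ 20 min: 10:00–10:50, 11:30–12:40, 15:55–18:05.

10:00–10:50, 11:30–12:40, 15:55–18:05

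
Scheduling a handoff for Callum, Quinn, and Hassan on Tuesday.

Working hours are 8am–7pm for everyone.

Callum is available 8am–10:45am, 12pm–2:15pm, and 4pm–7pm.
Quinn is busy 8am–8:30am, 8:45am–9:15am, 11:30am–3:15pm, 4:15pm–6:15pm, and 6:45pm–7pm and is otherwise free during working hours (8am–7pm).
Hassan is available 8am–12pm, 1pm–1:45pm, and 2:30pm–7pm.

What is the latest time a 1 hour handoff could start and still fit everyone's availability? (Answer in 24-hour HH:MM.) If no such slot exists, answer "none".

09:45

Quinn free within 08:00–19:00: 08:30–08:45, 09:15–11:30, 15:15–16:15, 18:15–18:45.
Callum ∩ Quinn: 08:30–08:45, 09:15–10:45, 16:00–16:15, 18:15–18:45.
Callum ∩ Quinn ∩ Hassan: 08:30–08:45, 09:15–10:45, 16:00–16:15, 18:15–18:45.
Windows ≥ 60 min: 09:15–10:45.
Latest start in the last window 09:15–10:45 is 10:45 − 60 min = 09:45.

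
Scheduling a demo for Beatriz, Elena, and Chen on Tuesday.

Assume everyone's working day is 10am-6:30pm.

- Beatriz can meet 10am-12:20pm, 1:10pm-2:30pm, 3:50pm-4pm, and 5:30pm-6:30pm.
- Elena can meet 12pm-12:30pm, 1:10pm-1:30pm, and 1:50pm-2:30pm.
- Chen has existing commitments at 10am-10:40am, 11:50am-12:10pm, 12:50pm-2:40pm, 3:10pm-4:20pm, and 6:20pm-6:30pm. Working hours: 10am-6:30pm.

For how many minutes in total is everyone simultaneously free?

10 minutes

Chen free within 10:00–18:30: 10:40–11:50, 12:10–12:50, 14:40–15:10, 16:20–18:20.
Beatriz ∩ Elena: 12:00–12:20, 13:10–13:30, 13:50–14:30.
Beatriz ∩ Elena ∩ Chen: 12:10–12:20.
Total common minutes: 10.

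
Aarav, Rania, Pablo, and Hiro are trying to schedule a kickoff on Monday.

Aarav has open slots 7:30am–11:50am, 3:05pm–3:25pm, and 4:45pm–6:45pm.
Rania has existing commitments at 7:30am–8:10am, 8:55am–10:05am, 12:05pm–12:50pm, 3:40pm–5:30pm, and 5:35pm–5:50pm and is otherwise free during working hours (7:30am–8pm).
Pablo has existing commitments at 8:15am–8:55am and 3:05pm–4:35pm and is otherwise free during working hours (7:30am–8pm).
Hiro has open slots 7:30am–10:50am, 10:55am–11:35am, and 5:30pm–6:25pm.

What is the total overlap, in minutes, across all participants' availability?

Rania free within 07:30–20:00: 08:10–08:55, 10:05–12:05, 12:50–15:40, 17:30–17:35, 17:50–20:00.
Pablo free within 07:30–20:00: 07:30–08:15, 08:55–15:05, 16:35–20:00.
Aarav ∩ Rania: 08:10–08:55, 10:05–11:50, 15:05–15:25, 17:30–17:35, 17:50–18:45.
Aarav ∩ Rania ∩ Pablo: 08:10–08:15, 10:05–11:50, 17:30–17:35, 17:50–18:45.
Aarav ∩ Rania ∩ Pablo ∩ Hiro: 08:10–08:15, 10:05–10:50, 10:55–11:35, 17:30–17:35, 17:50–18:25.
Total common minutes: 5 + 45 + 40 + 5 + 35 = 130.

130 minutes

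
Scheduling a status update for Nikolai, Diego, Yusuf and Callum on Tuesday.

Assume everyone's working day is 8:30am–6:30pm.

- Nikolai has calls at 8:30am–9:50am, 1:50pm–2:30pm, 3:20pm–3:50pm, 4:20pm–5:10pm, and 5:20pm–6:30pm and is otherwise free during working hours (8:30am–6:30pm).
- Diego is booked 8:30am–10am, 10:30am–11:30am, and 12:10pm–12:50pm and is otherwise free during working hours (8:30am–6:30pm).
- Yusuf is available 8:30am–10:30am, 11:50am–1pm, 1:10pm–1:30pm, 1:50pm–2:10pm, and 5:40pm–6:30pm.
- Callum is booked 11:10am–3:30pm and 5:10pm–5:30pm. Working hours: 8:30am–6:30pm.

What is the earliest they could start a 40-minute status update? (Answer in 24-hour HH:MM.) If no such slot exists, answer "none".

Nikolai free within 08:30–18:30: 09:50–13:50, 14:30–15:20, 15:50–16:20, 17:10–17:20.
Diego free within 08:30–18:30: 10:00–10:30, 11:30–12:10, 12:50–18:30.
Callum free within 08:30–18:30: 08:30–11:10, 15:30–17:10, 17:30–18:30.
Nikolai ∩ Diego: 10:00–10:30, 11:30–12:10, 12:50–13:50, 14:30–15:20, 15:50–16:20, 17:10–17:20.
Nikolai ∩ Diego ∩ Yusuf: 10:00–10:30, 11:50–12:10, 12:50–13:00, 13:10–13:30.
Nikolai ∩ Diego ∩ Yusuf ∩ Callum: 10:00–10:30.
Windows ≥ 40 min: (none).

none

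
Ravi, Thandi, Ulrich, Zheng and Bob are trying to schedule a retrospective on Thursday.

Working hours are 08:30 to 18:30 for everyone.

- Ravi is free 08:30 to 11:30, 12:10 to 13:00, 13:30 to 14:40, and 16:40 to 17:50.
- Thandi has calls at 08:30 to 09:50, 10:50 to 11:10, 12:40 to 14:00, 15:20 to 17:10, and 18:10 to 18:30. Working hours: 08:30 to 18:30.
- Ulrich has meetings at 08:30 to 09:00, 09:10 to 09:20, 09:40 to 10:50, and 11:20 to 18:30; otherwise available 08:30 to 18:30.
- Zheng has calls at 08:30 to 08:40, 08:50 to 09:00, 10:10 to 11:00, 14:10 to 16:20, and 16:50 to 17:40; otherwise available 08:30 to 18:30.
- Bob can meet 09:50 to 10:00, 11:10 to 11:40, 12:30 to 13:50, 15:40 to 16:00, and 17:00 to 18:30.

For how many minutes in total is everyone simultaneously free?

Thandi free within 08:30–18:30: 09:50–10:50, 11:10–12:40, 14:00–15:20, 17:10–18:10.
Ulrich free within 08:30–18:30: 09:00–09:10, 09:20–09:40, 10:50–11:20.
Zheng free within 08:30–18:30: 08:40–08:50, 09:00–10:10, 11:00–14:10, 16:20–16:50, 17:40–18:30.
Ravi ∩ Thandi: 09:50–10:50, 11:10–11:30, 12:10–12:40, 14:00–14:40, 17:10–17:50.
Ravi ∩ Thandi ∩ Ulrich: 11:10–11:20.
Ravi ∩ Thandi ∩ Ulrich ∩ Zheng: 11:10–11:20.
Ravi ∩ Thandi ∩ Ulrich ∩ Zheng ∩ Bob: 11:10–11:20.
Total common minutes: 10.

10 minutes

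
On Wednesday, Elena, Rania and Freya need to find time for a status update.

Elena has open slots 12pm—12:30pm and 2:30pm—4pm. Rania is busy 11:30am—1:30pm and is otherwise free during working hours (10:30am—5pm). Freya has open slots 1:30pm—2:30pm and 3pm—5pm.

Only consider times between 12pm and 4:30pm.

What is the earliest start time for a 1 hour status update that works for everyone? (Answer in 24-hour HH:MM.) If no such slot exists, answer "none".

Rania free within 10:30–17:00: 10:30–11:30, 13:30–17:00.
Elena ∩ Rania: 14:30–16:00.
Elena ∩ Rania ∩ Freya: 15:00–16:00.
Restricted to 12:00–16:30: 15:00–16:00.
Windows ≥ 60 min: 15:00–16:00.
Earliest such window starts at 15:00.

15:00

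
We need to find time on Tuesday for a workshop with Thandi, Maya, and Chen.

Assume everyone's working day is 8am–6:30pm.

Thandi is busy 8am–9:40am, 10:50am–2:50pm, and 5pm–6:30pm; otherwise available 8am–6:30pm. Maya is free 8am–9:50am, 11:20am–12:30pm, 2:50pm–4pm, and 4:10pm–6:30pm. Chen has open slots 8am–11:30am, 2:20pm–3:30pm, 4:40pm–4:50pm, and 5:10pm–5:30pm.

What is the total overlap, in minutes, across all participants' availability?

Thandi free within 08:00–18:30: 09:40–10:50, 14:50–17:00.
Thandi ∩ Maya: 09:40–09:50, 14:50–16:00, 16:10–17:00.
Thandi ∩ Maya ∩ Chen: 09:40–09:50, 14:50–15:30, 16:40–16:50.
Total common minutes: 10 + 40 + 10 = 60.

60 minutes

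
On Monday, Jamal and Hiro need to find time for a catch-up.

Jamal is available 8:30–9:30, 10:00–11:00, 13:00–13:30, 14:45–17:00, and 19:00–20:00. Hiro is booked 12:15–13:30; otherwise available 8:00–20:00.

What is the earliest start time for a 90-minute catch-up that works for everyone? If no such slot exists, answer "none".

Hiro free within 08:00–20:00: 08:00–12:15, 13:30–20:00.
Jamal ∩ Hiro: 08:30–09:30, 10:00–11:00, 14:45–17:00, 19:00–20:00.
Windows ≥ 90 min: 14:45–17:00.
Earliest such window starts at 14:45.

14:45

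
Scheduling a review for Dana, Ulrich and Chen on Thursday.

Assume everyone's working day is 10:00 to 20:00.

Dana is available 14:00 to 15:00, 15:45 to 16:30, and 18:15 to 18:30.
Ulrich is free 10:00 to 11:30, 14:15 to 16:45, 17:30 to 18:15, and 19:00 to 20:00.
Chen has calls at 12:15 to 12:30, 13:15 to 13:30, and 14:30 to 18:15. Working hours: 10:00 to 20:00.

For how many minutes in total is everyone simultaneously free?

15 minutes

Chen free within 10:00–20:00: 10:00–12:15, 12:30–13:15, 13:30–14:30, 18:15–20:00.
Dana ∩ Ulrich: 14:15–15:00, 15:45–16:30.
Dana ∩ Ulrich ∩ Chen: 14:15–14:30.
Total common minutes: 15.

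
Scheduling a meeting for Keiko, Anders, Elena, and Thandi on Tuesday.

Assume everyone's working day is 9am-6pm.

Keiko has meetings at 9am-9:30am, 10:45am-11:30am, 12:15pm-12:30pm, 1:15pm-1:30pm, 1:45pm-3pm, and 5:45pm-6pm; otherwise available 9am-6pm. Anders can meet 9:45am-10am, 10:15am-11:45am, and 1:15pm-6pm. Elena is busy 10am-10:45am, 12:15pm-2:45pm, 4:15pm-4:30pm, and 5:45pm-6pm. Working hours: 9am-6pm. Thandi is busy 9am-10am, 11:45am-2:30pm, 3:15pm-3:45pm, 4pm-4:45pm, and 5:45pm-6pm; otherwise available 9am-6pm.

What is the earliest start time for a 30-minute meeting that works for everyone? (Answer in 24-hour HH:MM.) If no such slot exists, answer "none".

16:45

Keiko free within 09:00–18:00: 09:30–10:45, 11:30–12:15, 12:30–13:15, 13:30–13:45, 15:00–17:45.
Elena free within 09:00–18:00: 09:00–10:00, 10:45–12:15, 14:45–16:15, 16:30–17:45.
Thandi free within 09:00–18:00: 10:00–11:45, 14:30–15:15, 15:45–16:00, 16:45–17:45.
Keiko ∩ Anders: 09:45–10:00, 10:15–10:45, 11:30–11:45, 13:30–13:45, 15:00–17:45.
Keiko ∩ Anders ∩ Elena: 09:45–10:00, 11:30–11:45, 15:00–16:15, 16:30–17:45.
Keiko ∩ Anders ∩ Elena ∩ Thandi: 11:30–11:45, 15:00–15:15, 15:45–16:00, 16:45–17:45.
Windows ≥ 30 min: 16:45–17:45.
Earliest such window starts at 16:45.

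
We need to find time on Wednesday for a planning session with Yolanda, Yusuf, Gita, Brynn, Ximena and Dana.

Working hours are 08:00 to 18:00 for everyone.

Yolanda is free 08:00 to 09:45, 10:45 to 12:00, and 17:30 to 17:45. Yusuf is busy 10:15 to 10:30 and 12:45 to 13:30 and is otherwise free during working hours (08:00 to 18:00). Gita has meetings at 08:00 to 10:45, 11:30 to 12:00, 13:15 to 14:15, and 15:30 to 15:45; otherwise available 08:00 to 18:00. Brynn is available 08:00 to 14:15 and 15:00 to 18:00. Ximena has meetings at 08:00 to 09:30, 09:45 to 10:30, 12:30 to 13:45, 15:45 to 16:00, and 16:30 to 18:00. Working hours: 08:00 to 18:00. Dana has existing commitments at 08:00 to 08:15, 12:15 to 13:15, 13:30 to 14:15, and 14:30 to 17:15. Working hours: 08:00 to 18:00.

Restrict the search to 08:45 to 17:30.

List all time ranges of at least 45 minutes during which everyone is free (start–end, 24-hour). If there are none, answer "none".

Yusuf free within 08:00–18:00: 08:00–10:15, 10:30–12:45, 13:30–18:00.
Gita free within 08:00–18:00: 10:45–11:30, 12:00–13:15, 14:15–15:30, 15:45–18:00.
Ximena free within 08:00–18:00: 09:30–09:45, 10:30–12:30, 13:45–15:45, 16:00–16:30.
Dana free within 08:00–18:00: 08:15–12:15, 13:15–13:30, 14:15–14:30, 17:15–18:00.
Yolanda ∩ Yusuf: 08:00–09:45, 10:45–12:00, 17:30–17:45.
Yolanda ∩ Yusuf ∩ Gita: 10:45–11:30, 17:30–17:45.
Yolanda ∩ Yusuf ∩ Gita ∩ Brynn: 10:45–11:30, 17:30–17:45.
Yolanda ∩ Yusuf ∩ Gita ∩ Brynn ∩ Ximena: 10:45–11:30.
Yolanda ∩ Yusuf ∩ Gita ∩ Brynn ∩ Ximena ∩ Dana: 10:45–11:30.
Restricted to 08:45–17:30: 10:45–11:30.
Windows ≥ 45 min: 10:45–11:30.

10:45–11:30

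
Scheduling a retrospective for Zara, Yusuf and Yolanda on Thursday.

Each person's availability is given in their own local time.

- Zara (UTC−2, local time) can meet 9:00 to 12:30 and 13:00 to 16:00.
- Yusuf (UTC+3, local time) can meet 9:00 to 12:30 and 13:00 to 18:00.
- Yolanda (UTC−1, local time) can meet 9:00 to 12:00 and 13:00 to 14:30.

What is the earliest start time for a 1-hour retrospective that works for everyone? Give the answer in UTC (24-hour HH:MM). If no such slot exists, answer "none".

11:00

Zara → UTC: 11:00–14:30, 15:00–18:00.
Yusuf → UTC: 06:00–09:30, 10:00–15:00.
Yolanda → UTC: 10:00–13:00, 14:00–15:30.
Zara ∩ Yusuf: 11:00–14:30.
Zara ∩ Yusuf ∩ Yolanda: 11:00–13:00, 14:00–14:30.
Windows ≥ 60 min: 11:00–13:00.
Earliest such window starts at 11:00.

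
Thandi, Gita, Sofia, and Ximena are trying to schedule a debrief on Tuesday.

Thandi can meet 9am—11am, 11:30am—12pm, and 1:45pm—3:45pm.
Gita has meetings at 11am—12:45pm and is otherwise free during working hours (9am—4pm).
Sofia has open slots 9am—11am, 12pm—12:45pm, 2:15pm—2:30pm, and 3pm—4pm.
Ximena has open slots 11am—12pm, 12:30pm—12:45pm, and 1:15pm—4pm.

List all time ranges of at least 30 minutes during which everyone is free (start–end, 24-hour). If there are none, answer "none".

Gita free within 09:00–16:00: 09:00–11:00, 12:45–16:00.
Thandi ∩ Gita: 09:00–11:00, 13:45–15:45.
Thandi ∩ Gita ∩ Sofia: 09:00–11:00, 14:15–14:30, 15:00–15:45.
Thandi ∩ Gita ∩ Sofia ∩ Ximena: 14:15–14:30, 15:00–15:45.
Windows ≥ 30 min: 15:00–15:45.

15:00–15:45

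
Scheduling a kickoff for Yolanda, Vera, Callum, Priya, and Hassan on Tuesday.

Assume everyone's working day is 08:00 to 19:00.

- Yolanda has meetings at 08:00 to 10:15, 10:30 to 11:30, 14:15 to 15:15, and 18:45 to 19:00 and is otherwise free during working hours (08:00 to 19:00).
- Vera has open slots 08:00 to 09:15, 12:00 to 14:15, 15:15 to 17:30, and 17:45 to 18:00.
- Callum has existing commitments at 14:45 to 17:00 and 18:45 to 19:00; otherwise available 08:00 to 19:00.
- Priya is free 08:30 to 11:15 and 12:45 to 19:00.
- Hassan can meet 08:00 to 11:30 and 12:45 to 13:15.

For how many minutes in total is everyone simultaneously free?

30 minutes

Yolanda free within 08:00–19:00: 10:15–10:30, 11:30–14:15, 15:15–18:45.
Callum free within 08:00–19:00: 08:00–14:45, 17:00–18:45.
Yolanda ∩ Vera: 12:00–14:15, 15:15–17:30, 17:45–18:00.
Yolanda ∩ Vera ∩ Callum: 12:00–14:15, 17:00–17:30, 17:45–18:00.
Yolanda ∩ Vera ∩ Callum ∩ Priya: 12:45–14:15, 17:00–17:30, 17:45–18:00.
Yolanda ∩ Vera ∩ Callum ∩ Priya ∩ Hassan: 12:45–13:15.
Total common minutes: 30.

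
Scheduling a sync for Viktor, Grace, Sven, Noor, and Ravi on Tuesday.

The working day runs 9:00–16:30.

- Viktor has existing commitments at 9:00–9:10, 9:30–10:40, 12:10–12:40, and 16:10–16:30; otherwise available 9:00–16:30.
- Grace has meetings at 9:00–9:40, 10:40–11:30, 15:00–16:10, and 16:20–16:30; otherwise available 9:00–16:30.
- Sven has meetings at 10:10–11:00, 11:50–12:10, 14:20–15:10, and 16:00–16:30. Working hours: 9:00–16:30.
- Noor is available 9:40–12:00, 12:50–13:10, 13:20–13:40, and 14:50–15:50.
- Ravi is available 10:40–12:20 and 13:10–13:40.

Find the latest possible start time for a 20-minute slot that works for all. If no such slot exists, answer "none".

13:20

Viktor free within 09:00–16:30: 09:10–09:30, 10:40–12:10, 12:40–16:10.
Grace free within 09:00–16:30: 09:40–10:40, 11:30–15:00, 16:10–16:20.
Sven free within 09:00–16:30: 09:00–10:10, 11:00–11:50, 12:10–14:20, 15:10–16:00.
Viktor ∩ Grace: 11:30–12:10, 12:40–15:00.
Viktor ∩ Grace ∩ Sven: 11:30–11:50, 12:40–14:20.
Viktor ∩ Grace ∩ Sven ∩ Noor: 11:30–11:50, 12:50–13:10, 13:20–13:40.
Viktor ∩ Grace ∩ Sven ∩ Noor ∩ Ravi: 11:30–11:50, 13:20–13:40.
Windows ≥ 20 min: 11:30–11:50, 13:20–13:40.
Latest start in the last window 13:20–13:40 is 13:40 − 20 min = 13:20.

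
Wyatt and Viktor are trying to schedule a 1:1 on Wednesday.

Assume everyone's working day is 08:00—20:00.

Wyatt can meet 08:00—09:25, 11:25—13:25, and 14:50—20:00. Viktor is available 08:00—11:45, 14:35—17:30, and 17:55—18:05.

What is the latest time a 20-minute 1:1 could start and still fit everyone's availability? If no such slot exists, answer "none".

Wyatt ∩ Viktor: 08:00–09:25, 11:25–11:45, 14:50–17:30, 17:55–18:05.
Windows ≥ 20 min: 08:00–09:25, 11:25–11:45, 14:50–17:30.
Latest start in the last window 14:50–17:30 is 17:30 − 20 min = 17:10.

17:10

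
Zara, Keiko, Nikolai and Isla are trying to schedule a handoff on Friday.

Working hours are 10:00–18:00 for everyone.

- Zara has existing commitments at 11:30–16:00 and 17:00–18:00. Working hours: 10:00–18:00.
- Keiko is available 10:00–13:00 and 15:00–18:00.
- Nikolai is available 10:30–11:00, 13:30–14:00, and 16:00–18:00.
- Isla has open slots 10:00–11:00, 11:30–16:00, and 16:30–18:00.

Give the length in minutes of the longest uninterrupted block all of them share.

30 minutes

Zara free within 10:00–18:00: 10:00–11:30, 16:00–17:00.
Zara ∩ Keiko: 10:00–11:30, 16:00–17:00.
Zara ∩ Keiko ∩ Nikolai: 10:30–11:00, 16:00–17:00.
Zara ∩ Keiko ∩ Nikolai ∩ Isla: 10:30–11:00, 16:30–17:00.
Common window lengths: 30, 30 min; longest is 30.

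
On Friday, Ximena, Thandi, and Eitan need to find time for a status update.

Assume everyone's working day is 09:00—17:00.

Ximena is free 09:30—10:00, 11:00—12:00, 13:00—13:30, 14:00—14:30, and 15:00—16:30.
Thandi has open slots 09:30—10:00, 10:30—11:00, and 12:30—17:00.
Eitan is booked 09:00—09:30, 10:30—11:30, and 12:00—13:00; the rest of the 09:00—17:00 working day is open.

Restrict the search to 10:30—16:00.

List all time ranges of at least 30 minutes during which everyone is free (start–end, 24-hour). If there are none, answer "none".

Eitan free within 09:00–17:00: 09:30–10:30, 11:30–12:00, 13:00–17:00.
Ximena ∩ Thandi: 09:30–10:00, 13:00–13:30, 14:00–14:30, 15:00–16:30.
Ximena ∩ Thandi ∩ Eitan: 09:30–10:00, 13:00–13:30, 14:00–14:30, 15:00–16:30.
Restricted to 10:30–16:00: 13:00–13:30, 14:00–14:30, 15:00–16:00.
Windows ≥ 30 min: 13:00–13:30, 14:00–14:30, 15:00–16:00.

13:00–13:30, 14:00–14:30, 15:00–16:00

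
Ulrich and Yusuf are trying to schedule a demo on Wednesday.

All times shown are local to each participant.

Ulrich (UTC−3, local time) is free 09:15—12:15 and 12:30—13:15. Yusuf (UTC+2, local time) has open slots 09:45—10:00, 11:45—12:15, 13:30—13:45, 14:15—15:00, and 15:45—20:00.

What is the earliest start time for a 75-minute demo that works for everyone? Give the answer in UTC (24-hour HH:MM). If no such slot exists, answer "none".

13:45

Ulrich → UTC: 12:15–15:15, 15:30–16:15.
Yusuf → UTC: 07:45–08:00, 09:45–10:15, 11:30–11:45, 12:15–13:00, 13:45–18:00.
Ulrich ∩ Yusuf: 12:15–13:00, 13:45–15:15, 15:30–16:15.
Windows ≥ 75 min: 13:45–15:15.
Earliest such window starts at 13:45.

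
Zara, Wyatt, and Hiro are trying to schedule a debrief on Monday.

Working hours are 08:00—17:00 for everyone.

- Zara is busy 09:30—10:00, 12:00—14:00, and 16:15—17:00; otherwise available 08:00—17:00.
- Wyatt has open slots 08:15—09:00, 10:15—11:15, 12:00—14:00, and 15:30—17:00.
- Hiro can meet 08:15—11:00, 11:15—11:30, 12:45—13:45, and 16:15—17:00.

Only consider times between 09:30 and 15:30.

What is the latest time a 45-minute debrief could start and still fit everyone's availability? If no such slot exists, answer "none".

Zara free within 08:00–17:00: 08:00–09:30, 10:00–12:00, 14:00–16:15.
Zara ∩ Wyatt: 08:15–09:00, 10:15–11:15, 15:30–16:15.
Zara ∩ Wyatt ∩ Hiro: 08:15–09:00, 10:15–11:00.
Restricted to 09:30–15:30: 10:15–11:00.
Windows ≥ 45 min: 10:15–11:00.
Latest start in the last window 10:15–11:00 is 11:00 − 45 min = 10:15.

10:15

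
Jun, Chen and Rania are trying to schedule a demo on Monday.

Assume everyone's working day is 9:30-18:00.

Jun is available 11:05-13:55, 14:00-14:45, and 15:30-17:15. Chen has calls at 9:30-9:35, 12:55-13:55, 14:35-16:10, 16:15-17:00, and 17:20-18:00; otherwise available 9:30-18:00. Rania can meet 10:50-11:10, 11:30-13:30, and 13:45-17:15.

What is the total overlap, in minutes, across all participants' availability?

Chen free within 09:30–18:00: 09:35–12:55, 13:55–14:35, 16:10–16:15, 17:00–17:20.
Jun ∩ Chen: 11:05–12:55, 14:00–14:35, 16:10–16:15, 17:00–17:15.
Jun ∩ Chen ∩ Rania: 11:05–11:10, 11:30–12:55, 14:00–14:35, 16:10–16:15, 17:00–17:15.
Total common minutes: 5 + 85 + 35 + 5 + 15 = 145.

145 minutes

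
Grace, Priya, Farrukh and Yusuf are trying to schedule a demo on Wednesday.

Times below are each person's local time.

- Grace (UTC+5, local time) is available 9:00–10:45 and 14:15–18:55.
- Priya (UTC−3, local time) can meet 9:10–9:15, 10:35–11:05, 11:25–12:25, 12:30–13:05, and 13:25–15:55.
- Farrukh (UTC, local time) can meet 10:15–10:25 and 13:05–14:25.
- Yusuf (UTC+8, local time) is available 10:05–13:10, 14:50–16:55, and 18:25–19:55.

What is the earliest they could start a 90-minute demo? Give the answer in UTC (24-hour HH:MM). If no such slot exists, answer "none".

none

Grace → UTC: 04:00–05:45, 09:15–13:55.
Priya → UTC: 12:10–12:15, 13:35–14:05, 14:25–15:25, 15:30–16:05, 16:25–18:55.
Farrukh → UTC: 10:15–10:25, 13:05–14:25.
Yusuf → UTC: 02:05–05:10, 06:50–08:55, 10:25–11:55.
Grace ∩ Priya: 12:10–12:15, 13:35–13:55.
Grace ∩ Priya ∩ Farrukh: 13:35–13:55.
Grace ∩ Priya ∩ Farrukh ∩ Yusuf: (none).
Windows ≥ 90 min: (none).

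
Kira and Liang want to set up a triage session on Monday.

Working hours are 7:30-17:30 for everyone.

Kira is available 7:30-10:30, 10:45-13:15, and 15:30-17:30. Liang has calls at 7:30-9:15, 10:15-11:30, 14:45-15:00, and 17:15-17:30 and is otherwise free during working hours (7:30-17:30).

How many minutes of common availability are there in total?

270 minutes

Liang free within 07:30–17:30: 09:15–10:15, 11:30–14:45, 15:00–17:15.
Kira ∩ Liang: 09:15–10:15, 11:30–13:15, 15:30–17:15.
Total common minutes: 60 + 105 + 105 = 270.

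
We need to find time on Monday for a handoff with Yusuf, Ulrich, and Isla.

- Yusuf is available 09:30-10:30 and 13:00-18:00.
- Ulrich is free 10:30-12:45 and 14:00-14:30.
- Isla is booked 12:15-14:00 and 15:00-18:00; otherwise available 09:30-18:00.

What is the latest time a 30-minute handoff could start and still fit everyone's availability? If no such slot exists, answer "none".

Isla free within 09:30–18:00: 09:30–12:15, 14:00–15:00.
Yusuf ∩ Ulrich: 14:00–14:30.
Yusuf ∩ Ulrich ∩ Isla: 14:00–14:30.
Windows ≥ 30 min: 14:00–14:30.
Latest start in the last window 14:00–14:30 is 14:30 − 30 min = 14:00.

14:00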